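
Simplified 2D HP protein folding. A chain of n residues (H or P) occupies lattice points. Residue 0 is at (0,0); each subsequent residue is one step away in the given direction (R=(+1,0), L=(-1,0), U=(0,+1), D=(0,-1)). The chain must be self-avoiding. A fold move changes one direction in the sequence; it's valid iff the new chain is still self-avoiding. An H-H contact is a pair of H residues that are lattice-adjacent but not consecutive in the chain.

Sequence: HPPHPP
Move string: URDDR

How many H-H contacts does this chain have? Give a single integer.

Positions: [(0, 0), (0, 1), (1, 1), (1, 0), (1, -1), (2, -1)]
H-H contact: residue 0 @(0,0) - residue 3 @(1, 0)

Answer: 1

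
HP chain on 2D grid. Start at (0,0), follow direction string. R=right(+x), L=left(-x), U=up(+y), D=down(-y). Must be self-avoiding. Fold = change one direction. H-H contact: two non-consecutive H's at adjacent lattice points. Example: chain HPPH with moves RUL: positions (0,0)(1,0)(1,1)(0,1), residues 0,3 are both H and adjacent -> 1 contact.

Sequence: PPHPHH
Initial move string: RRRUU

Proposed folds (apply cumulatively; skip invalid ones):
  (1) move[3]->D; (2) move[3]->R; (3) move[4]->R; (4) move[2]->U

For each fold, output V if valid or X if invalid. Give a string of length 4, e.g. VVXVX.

Initial: RRRUU -> [(0, 0), (1, 0), (2, 0), (3, 0), (3, 1), (3, 2)]
Fold 1: move[3]->D => RRRDU INVALID (collision), skipped
Fold 2: move[3]->R => RRRRU VALID
Fold 3: move[4]->R => RRRRR VALID
Fold 4: move[2]->U => RRURR VALID

Answer: XVVV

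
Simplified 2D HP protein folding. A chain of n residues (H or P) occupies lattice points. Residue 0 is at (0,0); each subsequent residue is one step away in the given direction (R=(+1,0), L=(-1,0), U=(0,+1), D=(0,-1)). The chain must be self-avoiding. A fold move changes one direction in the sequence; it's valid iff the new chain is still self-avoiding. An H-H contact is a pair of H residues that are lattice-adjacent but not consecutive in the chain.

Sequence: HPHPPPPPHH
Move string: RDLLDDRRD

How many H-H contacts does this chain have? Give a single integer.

Answer: 0

Derivation:
Positions: [(0, 0), (1, 0), (1, -1), (0, -1), (-1, -1), (-1, -2), (-1, -3), (0, -3), (1, -3), (1, -4)]
No H-H contacts found.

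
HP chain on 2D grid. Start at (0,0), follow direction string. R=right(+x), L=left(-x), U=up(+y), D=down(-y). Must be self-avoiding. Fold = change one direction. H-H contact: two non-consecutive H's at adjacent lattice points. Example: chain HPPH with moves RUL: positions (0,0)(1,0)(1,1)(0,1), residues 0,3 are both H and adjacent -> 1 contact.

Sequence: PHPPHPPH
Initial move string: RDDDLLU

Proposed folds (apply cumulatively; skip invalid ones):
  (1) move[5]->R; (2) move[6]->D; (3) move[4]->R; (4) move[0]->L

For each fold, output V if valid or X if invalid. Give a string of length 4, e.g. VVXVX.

Initial: RDDDLLU -> [(0, 0), (1, 0), (1, -1), (1, -2), (1, -3), (0, -3), (-1, -3), (-1, -2)]
Fold 1: move[5]->R => RDDDLRU INVALID (collision), skipped
Fold 2: move[6]->D => RDDDLLD VALID
Fold 3: move[4]->R => RDDDRLD INVALID (collision), skipped
Fold 4: move[0]->L => LDDDLLD VALID

Answer: XVXV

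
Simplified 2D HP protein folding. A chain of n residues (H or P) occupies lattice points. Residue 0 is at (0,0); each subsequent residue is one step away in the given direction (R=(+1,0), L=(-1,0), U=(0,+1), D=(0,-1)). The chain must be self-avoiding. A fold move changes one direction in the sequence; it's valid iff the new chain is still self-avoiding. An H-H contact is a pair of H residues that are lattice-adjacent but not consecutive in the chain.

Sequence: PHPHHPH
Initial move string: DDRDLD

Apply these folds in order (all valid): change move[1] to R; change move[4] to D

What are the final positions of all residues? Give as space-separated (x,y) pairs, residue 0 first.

Initial moves: DDRDLD
Fold: move[1]->R => DRRDLD (positions: [(0, 0), (0, -1), (1, -1), (2, -1), (2, -2), (1, -2), (1, -3)])
Fold: move[4]->D => DRRDDD (positions: [(0, 0), (0, -1), (1, -1), (2, -1), (2, -2), (2, -3), (2, -4)])

Answer: (0,0) (0,-1) (1,-1) (2,-1) (2,-2) (2,-3) (2,-4)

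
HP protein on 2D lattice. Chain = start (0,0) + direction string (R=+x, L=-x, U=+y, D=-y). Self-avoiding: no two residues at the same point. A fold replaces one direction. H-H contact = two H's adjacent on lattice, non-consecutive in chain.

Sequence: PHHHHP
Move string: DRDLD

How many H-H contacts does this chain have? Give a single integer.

Answer: 1

Derivation:
Positions: [(0, 0), (0, -1), (1, -1), (1, -2), (0, -2), (0, -3)]
H-H contact: residue 1 @(0,-1) - residue 4 @(0, -2)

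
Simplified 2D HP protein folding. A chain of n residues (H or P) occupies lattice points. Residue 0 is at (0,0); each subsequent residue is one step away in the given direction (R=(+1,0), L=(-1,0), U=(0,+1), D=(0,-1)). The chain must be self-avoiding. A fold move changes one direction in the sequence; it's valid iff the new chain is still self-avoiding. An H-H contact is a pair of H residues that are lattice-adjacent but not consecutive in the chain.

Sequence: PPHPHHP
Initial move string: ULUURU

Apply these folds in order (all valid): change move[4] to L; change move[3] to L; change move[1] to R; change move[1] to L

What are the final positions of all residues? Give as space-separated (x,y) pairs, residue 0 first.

Initial moves: ULUURU
Fold: move[4]->L => ULUULU (positions: [(0, 0), (0, 1), (-1, 1), (-1, 2), (-1, 3), (-2, 3), (-2, 4)])
Fold: move[3]->L => ULULLU (positions: [(0, 0), (0, 1), (-1, 1), (-1, 2), (-2, 2), (-3, 2), (-3, 3)])
Fold: move[1]->R => URULLU (positions: [(0, 0), (0, 1), (1, 1), (1, 2), (0, 2), (-1, 2), (-1, 3)])
Fold: move[1]->L => ULULLU (positions: [(0, 0), (0, 1), (-1, 1), (-1, 2), (-2, 2), (-3, 2), (-3, 3)])

Answer: (0,0) (0,1) (-1,1) (-1,2) (-2,2) (-3,2) (-3,3)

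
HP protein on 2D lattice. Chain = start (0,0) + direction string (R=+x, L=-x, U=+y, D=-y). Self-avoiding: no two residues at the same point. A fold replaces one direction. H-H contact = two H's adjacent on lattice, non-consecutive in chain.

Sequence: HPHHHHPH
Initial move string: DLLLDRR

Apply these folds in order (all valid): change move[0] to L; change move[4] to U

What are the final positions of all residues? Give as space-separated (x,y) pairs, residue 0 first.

Answer: (0,0) (-1,0) (-2,0) (-3,0) (-4,0) (-4,1) (-3,1) (-2,1)

Derivation:
Initial moves: DLLLDRR
Fold: move[0]->L => LLLLDRR (positions: [(0, 0), (-1, 0), (-2, 0), (-3, 0), (-4, 0), (-4, -1), (-3, -1), (-2, -1)])
Fold: move[4]->U => LLLLURR (positions: [(0, 0), (-1, 0), (-2, 0), (-3, 0), (-4, 0), (-4, 1), (-3, 1), (-2, 1)])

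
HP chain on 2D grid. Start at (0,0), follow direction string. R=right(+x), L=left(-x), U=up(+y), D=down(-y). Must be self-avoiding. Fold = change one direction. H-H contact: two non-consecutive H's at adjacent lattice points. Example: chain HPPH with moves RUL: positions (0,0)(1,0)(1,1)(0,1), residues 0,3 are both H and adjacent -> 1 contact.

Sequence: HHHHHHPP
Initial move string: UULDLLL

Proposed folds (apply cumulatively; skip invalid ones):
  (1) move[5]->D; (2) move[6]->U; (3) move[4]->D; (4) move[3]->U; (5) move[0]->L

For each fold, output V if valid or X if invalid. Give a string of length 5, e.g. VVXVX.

Answer: VXVXV

Derivation:
Initial: UULDLLL -> [(0, 0), (0, 1), (0, 2), (-1, 2), (-1, 1), (-2, 1), (-3, 1), (-4, 1)]
Fold 1: move[5]->D => UULDLDL VALID
Fold 2: move[6]->U => UULDLDU INVALID (collision), skipped
Fold 3: move[4]->D => UULDDDL VALID
Fold 4: move[3]->U => UULUDDL INVALID (collision), skipped
Fold 5: move[0]->L => LULDDDL VALID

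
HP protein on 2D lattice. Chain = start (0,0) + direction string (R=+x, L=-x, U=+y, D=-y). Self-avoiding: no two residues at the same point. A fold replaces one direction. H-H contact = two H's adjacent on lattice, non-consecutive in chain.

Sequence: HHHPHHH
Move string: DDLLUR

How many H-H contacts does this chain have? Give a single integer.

Answer: 1

Derivation:
Positions: [(0, 0), (0, -1), (0, -2), (-1, -2), (-2, -2), (-2, -1), (-1, -1)]
H-H contact: residue 1 @(0,-1) - residue 6 @(-1, -1)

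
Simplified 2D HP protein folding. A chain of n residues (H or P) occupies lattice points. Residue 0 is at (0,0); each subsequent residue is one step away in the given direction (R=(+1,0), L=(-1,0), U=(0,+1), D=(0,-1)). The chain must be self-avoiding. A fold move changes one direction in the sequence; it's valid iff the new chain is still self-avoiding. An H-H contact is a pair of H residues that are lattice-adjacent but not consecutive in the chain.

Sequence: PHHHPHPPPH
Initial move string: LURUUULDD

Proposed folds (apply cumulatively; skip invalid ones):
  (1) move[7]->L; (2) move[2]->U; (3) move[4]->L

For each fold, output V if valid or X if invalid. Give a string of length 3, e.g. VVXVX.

Answer: VVV

Derivation:
Initial: LURUUULDD -> [(0, 0), (-1, 0), (-1, 1), (0, 1), (0, 2), (0, 3), (0, 4), (-1, 4), (-1, 3), (-1, 2)]
Fold 1: move[7]->L => LURUUULLD VALID
Fold 2: move[2]->U => LUUUUULLD VALID
Fold 3: move[4]->L => LUUULULLD VALID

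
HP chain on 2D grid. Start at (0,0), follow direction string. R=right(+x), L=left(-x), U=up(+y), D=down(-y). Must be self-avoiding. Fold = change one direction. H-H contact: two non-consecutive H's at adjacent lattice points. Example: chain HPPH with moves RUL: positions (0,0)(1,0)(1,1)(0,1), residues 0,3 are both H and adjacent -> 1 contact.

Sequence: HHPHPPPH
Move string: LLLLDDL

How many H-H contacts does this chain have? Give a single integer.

Positions: [(0, 0), (-1, 0), (-2, 0), (-3, 0), (-4, 0), (-4, -1), (-4, -2), (-5, -2)]
No H-H contacts found.

Answer: 0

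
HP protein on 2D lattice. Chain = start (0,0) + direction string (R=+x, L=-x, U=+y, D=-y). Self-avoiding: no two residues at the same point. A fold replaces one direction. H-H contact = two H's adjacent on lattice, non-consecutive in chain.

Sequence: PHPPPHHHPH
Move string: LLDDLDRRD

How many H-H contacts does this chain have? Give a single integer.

Answer: 0

Derivation:
Positions: [(0, 0), (-1, 0), (-2, 0), (-2, -1), (-2, -2), (-3, -2), (-3, -3), (-2, -3), (-1, -3), (-1, -4)]
No H-H contacts found.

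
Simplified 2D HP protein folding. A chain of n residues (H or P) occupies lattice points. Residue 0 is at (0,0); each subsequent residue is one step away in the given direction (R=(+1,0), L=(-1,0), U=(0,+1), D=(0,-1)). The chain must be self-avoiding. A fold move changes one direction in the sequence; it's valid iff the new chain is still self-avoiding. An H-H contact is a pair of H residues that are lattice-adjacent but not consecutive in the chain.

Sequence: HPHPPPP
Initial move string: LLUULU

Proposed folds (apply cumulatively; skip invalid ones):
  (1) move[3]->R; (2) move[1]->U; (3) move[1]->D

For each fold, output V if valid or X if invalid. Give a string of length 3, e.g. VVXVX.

Answer: XVX

Derivation:
Initial: LLUULU -> [(0, 0), (-1, 0), (-2, 0), (-2, 1), (-2, 2), (-3, 2), (-3, 3)]
Fold 1: move[3]->R => LLURLU INVALID (collision), skipped
Fold 2: move[1]->U => LUUULU VALID
Fold 3: move[1]->D => LDUULU INVALID (collision), skipped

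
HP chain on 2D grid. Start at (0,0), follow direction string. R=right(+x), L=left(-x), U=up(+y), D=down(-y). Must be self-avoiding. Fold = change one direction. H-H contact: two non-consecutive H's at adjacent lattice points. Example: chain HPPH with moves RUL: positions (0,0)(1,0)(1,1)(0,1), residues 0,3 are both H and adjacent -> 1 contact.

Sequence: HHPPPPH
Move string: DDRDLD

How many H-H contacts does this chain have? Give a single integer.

Answer: 0

Derivation:
Positions: [(0, 0), (0, -1), (0, -2), (1, -2), (1, -3), (0, -3), (0, -4)]
No H-H contacts found.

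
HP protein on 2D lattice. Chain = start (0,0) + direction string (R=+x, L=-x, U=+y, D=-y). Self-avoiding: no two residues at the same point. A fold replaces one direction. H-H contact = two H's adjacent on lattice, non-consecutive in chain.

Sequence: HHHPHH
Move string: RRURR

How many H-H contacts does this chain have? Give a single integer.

Answer: 0

Derivation:
Positions: [(0, 0), (1, 0), (2, 0), (2, 1), (3, 1), (4, 1)]
No H-H contacts found.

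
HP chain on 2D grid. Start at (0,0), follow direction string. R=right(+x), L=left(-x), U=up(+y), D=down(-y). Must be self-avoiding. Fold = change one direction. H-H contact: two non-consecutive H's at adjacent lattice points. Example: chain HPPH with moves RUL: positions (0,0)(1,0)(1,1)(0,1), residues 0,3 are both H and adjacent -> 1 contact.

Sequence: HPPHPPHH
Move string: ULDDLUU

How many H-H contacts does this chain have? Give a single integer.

Answer: 2

Derivation:
Positions: [(0, 0), (0, 1), (-1, 1), (-1, 0), (-1, -1), (-2, -1), (-2, 0), (-2, 1)]
H-H contact: residue 0 @(0,0) - residue 3 @(-1, 0)
H-H contact: residue 3 @(-1,0) - residue 6 @(-2, 0)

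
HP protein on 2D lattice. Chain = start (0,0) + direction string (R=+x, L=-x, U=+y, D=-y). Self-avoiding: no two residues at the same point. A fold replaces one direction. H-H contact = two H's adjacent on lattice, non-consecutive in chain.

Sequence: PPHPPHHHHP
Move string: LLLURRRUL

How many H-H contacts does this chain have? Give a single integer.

Positions: [(0, 0), (-1, 0), (-2, 0), (-3, 0), (-3, 1), (-2, 1), (-1, 1), (0, 1), (0, 2), (-1, 2)]
H-H contact: residue 2 @(-2,0) - residue 5 @(-2, 1)

Answer: 1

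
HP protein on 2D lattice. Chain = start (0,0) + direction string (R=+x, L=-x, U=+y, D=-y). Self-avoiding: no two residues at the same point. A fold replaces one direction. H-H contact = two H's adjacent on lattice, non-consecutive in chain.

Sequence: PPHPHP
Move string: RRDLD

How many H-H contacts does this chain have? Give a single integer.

Positions: [(0, 0), (1, 0), (2, 0), (2, -1), (1, -1), (1, -2)]
No H-H contacts found.

Answer: 0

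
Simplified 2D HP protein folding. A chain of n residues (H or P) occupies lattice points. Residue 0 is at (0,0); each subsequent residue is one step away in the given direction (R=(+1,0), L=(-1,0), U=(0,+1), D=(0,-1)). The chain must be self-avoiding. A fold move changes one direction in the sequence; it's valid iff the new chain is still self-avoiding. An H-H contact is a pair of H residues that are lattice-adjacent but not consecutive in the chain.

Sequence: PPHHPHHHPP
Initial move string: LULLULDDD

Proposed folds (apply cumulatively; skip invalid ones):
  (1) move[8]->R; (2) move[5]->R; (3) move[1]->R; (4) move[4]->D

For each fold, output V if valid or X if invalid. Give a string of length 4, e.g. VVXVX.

Answer: VXXV

Derivation:
Initial: LULLULDDD -> [(0, 0), (-1, 0), (-1, 1), (-2, 1), (-3, 1), (-3, 2), (-4, 2), (-4, 1), (-4, 0), (-4, -1)]
Fold 1: move[8]->R => LULLULDDR VALID
Fold 2: move[5]->R => LULLURDDR INVALID (collision), skipped
Fold 3: move[1]->R => LRLLULDDR INVALID (collision), skipped
Fold 4: move[4]->D => LULLDLDDR VALID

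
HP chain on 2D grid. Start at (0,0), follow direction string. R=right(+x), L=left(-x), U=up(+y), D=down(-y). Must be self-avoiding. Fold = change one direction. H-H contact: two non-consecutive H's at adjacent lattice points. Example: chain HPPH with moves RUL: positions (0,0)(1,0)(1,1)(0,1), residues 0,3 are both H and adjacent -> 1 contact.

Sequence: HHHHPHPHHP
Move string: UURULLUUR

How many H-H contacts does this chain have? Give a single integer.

Answer: 1

Derivation:
Positions: [(0, 0), (0, 1), (0, 2), (1, 2), (1, 3), (0, 3), (-1, 3), (-1, 4), (-1, 5), (0, 5)]
H-H contact: residue 2 @(0,2) - residue 5 @(0, 3)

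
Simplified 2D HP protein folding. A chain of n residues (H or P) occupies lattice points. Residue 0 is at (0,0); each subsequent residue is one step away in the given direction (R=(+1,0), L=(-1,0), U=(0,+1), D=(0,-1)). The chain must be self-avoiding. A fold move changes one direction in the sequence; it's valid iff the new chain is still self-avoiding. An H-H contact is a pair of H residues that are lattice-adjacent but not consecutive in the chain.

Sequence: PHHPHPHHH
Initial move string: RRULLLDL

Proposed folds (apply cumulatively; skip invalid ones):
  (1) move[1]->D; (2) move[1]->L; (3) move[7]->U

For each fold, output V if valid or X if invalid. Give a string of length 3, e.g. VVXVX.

Answer: XXX

Derivation:
Initial: RRULLLDL -> [(0, 0), (1, 0), (2, 0), (2, 1), (1, 1), (0, 1), (-1, 1), (-1, 0), (-2, 0)]
Fold 1: move[1]->D => RDULLLDL INVALID (collision), skipped
Fold 2: move[1]->L => RLULLLDL INVALID (collision), skipped
Fold 3: move[7]->U => RRULLLDU INVALID (collision), skipped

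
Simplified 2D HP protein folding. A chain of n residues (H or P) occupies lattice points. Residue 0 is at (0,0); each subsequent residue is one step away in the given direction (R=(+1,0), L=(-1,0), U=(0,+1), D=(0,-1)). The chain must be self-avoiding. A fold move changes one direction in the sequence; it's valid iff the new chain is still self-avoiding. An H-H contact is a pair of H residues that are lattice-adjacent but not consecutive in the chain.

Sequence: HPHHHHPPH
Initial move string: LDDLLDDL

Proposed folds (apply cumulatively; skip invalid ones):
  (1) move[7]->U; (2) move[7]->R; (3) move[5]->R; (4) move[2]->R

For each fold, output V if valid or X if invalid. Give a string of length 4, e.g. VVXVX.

Initial: LDDLLDDL -> [(0, 0), (-1, 0), (-1, -1), (-1, -2), (-2, -2), (-3, -2), (-3, -3), (-3, -4), (-4, -4)]
Fold 1: move[7]->U => LDDLLDDU INVALID (collision), skipped
Fold 2: move[7]->R => LDDLLDDR VALID
Fold 3: move[5]->R => LDDLLRDR INVALID (collision), skipped
Fold 4: move[2]->R => LDRLLDDR INVALID (collision), skipped

Answer: XVXX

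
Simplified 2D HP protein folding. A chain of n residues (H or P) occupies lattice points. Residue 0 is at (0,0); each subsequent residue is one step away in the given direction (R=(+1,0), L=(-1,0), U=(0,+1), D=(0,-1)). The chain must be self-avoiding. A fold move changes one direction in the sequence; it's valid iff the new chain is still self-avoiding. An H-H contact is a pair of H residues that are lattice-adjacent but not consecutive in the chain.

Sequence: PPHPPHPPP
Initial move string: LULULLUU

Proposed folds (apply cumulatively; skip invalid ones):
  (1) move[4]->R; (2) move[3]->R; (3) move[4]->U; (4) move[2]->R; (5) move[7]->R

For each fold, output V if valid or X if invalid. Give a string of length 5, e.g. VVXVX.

Answer: XXVVV

Derivation:
Initial: LULULLUU -> [(0, 0), (-1, 0), (-1, 1), (-2, 1), (-2, 2), (-3, 2), (-4, 2), (-4, 3), (-4, 4)]
Fold 1: move[4]->R => LULURLUU INVALID (collision), skipped
Fold 2: move[3]->R => LULRLLUU INVALID (collision), skipped
Fold 3: move[4]->U => LULUULUU VALID
Fold 4: move[2]->R => LURUULUU VALID
Fold 5: move[7]->R => LURUULUR VALID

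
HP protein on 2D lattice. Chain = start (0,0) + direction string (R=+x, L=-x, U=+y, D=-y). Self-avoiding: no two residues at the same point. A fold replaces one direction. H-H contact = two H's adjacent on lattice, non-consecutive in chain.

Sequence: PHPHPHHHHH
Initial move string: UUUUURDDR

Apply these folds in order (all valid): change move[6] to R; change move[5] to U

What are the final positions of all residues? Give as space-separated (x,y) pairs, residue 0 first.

Initial moves: UUUUURDDR
Fold: move[6]->R => UUUUURRDR (positions: [(0, 0), (0, 1), (0, 2), (0, 3), (0, 4), (0, 5), (1, 5), (2, 5), (2, 4), (3, 4)])
Fold: move[5]->U => UUUUUURDR (positions: [(0, 0), (0, 1), (0, 2), (0, 3), (0, 4), (0, 5), (0, 6), (1, 6), (1, 5), (2, 5)])

Answer: (0,0) (0,1) (0,2) (0,3) (0,4) (0,5) (0,6) (1,6) (1,5) (2,5)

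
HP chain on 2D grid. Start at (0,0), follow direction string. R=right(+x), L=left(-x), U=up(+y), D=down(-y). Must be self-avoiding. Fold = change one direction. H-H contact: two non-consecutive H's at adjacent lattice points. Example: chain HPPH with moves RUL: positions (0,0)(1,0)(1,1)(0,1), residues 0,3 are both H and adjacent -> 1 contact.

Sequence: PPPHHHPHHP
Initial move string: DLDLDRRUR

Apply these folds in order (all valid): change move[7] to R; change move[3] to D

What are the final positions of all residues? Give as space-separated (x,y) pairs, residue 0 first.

Initial moves: DLDLDRRUR
Fold: move[7]->R => DLDLDRRRR (positions: [(0, 0), (0, -1), (-1, -1), (-1, -2), (-2, -2), (-2, -3), (-1, -3), (0, -3), (1, -3), (2, -3)])
Fold: move[3]->D => DLDDDRRRR (positions: [(0, 0), (0, -1), (-1, -1), (-1, -2), (-1, -3), (-1, -4), (0, -4), (1, -4), (2, -4), (3, -4)])

Answer: (0,0) (0,-1) (-1,-1) (-1,-2) (-1,-3) (-1,-4) (0,-4) (1,-4) (2,-4) (3,-4)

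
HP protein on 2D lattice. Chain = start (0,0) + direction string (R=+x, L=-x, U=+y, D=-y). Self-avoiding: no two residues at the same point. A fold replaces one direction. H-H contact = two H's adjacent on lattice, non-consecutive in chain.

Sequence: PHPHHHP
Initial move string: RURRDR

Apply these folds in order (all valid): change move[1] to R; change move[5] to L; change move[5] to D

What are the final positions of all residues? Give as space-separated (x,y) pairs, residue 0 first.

Initial moves: RURRDR
Fold: move[1]->R => RRRRDR (positions: [(0, 0), (1, 0), (2, 0), (3, 0), (4, 0), (4, -1), (5, -1)])
Fold: move[5]->L => RRRRDL (positions: [(0, 0), (1, 0), (2, 0), (3, 0), (4, 0), (4, -1), (3, -1)])
Fold: move[5]->D => RRRRDD (positions: [(0, 0), (1, 0), (2, 0), (3, 0), (4, 0), (4, -1), (4, -2)])

Answer: (0,0) (1,0) (2,0) (3,0) (4,0) (4,-1) (4,-2)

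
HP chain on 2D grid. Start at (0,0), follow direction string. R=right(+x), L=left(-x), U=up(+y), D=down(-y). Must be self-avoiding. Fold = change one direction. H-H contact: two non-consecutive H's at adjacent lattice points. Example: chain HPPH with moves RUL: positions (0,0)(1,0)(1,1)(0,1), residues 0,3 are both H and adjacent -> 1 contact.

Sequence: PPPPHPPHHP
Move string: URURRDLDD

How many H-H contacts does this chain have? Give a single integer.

Answer: 1

Derivation:
Positions: [(0, 0), (0, 1), (1, 1), (1, 2), (2, 2), (3, 2), (3, 1), (2, 1), (2, 0), (2, -1)]
H-H contact: residue 4 @(2,2) - residue 7 @(2, 1)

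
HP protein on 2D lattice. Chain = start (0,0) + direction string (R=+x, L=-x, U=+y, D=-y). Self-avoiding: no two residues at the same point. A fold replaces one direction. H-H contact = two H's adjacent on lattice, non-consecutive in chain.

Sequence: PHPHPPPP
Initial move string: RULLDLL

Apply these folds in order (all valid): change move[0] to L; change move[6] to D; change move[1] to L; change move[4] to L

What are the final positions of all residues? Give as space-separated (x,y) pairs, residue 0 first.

Answer: (0,0) (-1,0) (-2,0) (-3,0) (-4,0) (-5,0) (-6,0) (-6,-1)

Derivation:
Initial moves: RULLDLL
Fold: move[0]->L => LULLDLL (positions: [(0, 0), (-1, 0), (-1, 1), (-2, 1), (-3, 1), (-3, 0), (-4, 0), (-5, 0)])
Fold: move[6]->D => LULLDLD (positions: [(0, 0), (-1, 0), (-1, 1), (-2, 1), (-3, 1), (-3, 0), (-4, 0), (-4, -1)])
Fold: move[1]->L => LLLLDLD (positions: [(0, 0), (-1, 0), (-2, 0), (-3, 0), (-4, 0), (-4, -1), (-5, -1), (-5, -2)])
Fold: move[4]->L => LLLLLLD (positions: [(0, 0), (-1, 0), (-2, 0), (-3, 0), (-4, 0), (-5, 0), (-6, 0), (-6, -1)])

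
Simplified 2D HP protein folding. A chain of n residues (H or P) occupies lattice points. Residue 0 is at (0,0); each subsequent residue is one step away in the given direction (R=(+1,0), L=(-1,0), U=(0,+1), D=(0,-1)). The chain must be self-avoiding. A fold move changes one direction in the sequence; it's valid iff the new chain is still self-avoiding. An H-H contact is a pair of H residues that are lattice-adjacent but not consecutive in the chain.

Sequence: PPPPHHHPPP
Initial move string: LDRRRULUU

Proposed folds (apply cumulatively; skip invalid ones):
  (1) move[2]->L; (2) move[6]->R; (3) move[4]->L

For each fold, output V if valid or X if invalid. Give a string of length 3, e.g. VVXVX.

Answer: XVX

Derivation:
Initial: LDRRRULUU -> [(0, 0), (-1, 0), (-1, -1), (0, -1), (1, -1), (2, -1), (2, 0), (1, 0), (1, 1), (1, 2)]
Fold 1: move[2]->L => LDLRRULUU INVALID (collision), skipped
Fold 2: move[6]->R => LDRRRURUU VALID
Fold 3: move[4]->L => LDRRLURUU INVALID (collision), skipped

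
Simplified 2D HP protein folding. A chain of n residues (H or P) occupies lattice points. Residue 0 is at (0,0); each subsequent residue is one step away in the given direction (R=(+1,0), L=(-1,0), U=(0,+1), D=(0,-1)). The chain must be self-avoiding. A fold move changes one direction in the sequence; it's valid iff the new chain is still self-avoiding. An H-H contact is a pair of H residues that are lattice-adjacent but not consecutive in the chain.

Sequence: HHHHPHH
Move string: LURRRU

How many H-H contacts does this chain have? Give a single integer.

Positions: [(0, 0), (-1, 0), (-1, 1), (0, 1), (1, 1), (2, 1), (2, 2)]
H-H contact: residue 0 @(0,0) - residue 3 @(0, 1)

Answer: 1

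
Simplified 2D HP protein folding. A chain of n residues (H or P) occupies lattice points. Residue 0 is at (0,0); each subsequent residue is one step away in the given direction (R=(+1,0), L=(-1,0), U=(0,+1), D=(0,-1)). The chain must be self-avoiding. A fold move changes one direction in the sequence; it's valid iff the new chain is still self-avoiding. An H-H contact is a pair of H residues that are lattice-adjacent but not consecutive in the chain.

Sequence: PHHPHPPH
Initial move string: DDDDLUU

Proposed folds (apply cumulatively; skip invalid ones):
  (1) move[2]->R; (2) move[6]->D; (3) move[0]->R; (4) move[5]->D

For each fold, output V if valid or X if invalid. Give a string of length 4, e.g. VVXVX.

Initial: DDDDLUU -> [(0, 0), (0, -1), (0, -2), (0, -3), (0, -4), (-1, -4), (-1, -3), (-1, -2)]
Fold 1: move[2]->R => DDRDLUU INVALID (collision), skipped
Fold 2: move[6]->D => DDDDLUD INVALID (collision), skipped
Fold 3: move[0]->R => RDDDLUU VALID
Fold 4: move[5]->D => RDDDLDU INVALID (collision), skipped

Answer: XXVX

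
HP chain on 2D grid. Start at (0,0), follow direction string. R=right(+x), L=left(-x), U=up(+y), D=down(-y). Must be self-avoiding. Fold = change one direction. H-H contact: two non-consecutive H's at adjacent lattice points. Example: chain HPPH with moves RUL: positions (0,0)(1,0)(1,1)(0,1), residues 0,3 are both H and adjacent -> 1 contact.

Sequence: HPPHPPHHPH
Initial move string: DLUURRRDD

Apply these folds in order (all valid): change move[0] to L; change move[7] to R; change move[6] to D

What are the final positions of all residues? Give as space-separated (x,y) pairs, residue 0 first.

Answer: (0,0) (-1,0) (-2,0) (-2,1) (-2,2) (-1,2) (0,2) (0,1) (1,1) (1,0)

Derivation:
Initial moves: DLUURRRDD
Fold: move[0]->L => LLUURRRDD (positions: [(0, 0), (-1, 0), (-2, 0), (-2, 1), (-2, 2), (-1, 2), (0, 2), (1, 2), (1, 1), (1, 0)])
Fold: move[7]->R => LLUURRRRD (positions: [(0, 0), (-1, 0), (-2, 0), (-2, 1), (-2, 2), (-1, 2), (0, 2), (1, 2), (2, 2), (2, 1)])
Fold: move[6]->D => LLUURRDRD (positions: [(0, 0), (-1, 0), (-2, 0), (-2, 1), (-2, 2), (-1, 2), (0, 2), (0, 1), (1, 1), (1, 0)])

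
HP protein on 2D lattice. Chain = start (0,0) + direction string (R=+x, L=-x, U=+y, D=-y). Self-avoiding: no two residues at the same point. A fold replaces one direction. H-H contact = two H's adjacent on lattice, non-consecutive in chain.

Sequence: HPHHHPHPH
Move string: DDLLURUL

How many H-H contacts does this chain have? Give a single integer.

Positions: [(0, 0), (0, -1), (0, -2), (-1, -2), (-2, -2), (-2, -1), (-1, -1), (-1, 0), (-2, 0)]
H-H contact: residue 3 @(-1,-2) - residue 6 @(-1, -1)

Answer: 1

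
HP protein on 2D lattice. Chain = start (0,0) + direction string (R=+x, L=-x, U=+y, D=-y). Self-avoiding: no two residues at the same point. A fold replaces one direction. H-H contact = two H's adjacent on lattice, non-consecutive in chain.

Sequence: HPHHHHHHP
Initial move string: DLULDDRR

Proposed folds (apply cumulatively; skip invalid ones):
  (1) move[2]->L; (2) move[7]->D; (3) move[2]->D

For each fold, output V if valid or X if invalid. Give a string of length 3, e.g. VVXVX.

Answer: VVV

Derivation:
Initial: DLULDDRR -> [(0, 0), (0, -1), (-1, -1), (-1, 0), (-2, 0), (-2, -1), (-2, -2), (-1, -2), (0, -2)]
Fold 1: move[2]->L => DLLLDDRR VALID
Fold 2: move[7]->D => DLLLDDRD VALID
Fold 3: move[2]->D => DLDLDDRD VALID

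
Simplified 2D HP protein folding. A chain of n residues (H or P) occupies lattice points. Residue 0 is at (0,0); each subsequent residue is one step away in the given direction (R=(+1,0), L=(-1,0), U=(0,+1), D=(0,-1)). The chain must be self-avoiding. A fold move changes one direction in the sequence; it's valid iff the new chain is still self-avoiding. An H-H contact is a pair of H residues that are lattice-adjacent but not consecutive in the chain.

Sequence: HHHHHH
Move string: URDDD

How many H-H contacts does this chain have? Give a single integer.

Positions: [(0, 0), (0, 1), (1, 1), (1, 0), (1, -1), (1, -2)]
H-H contact: residue 0 @(0,0) - residue 3 @(1, 0)

Answer: 1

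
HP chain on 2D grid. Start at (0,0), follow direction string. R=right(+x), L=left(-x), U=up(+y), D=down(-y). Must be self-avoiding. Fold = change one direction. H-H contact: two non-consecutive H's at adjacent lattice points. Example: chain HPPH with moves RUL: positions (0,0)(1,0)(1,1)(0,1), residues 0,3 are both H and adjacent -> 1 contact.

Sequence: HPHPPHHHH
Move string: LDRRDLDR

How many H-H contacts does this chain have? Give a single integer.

Positions: [(0, 0), (-1, 0), (-1, -1), (0, -1), (1, -1), (1, -2), (0, -2), (0, -3), (1, -3)]
H-H contact: residue 5 @(1,-2) - residue 8 @(1, -3)

Answer: 1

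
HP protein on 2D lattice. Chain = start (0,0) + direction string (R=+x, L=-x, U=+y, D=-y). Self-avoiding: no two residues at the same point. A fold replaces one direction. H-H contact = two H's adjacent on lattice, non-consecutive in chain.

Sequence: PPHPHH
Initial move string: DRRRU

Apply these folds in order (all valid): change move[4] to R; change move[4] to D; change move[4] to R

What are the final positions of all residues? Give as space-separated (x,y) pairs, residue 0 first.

Answer: (0,0) (0,-1) (1,-1) (2,-1) (3,-1) (4,-1)

Derivation:
Initial moves: DRRRU
Fold: move[4]->R => DRRRR (positions: [(0, 0), (0, -1), (1, -1), (2, -1), (3, -1), (4, -1)])
Fold: move[4]->D => DRRRD (positions: [(0, 0), (0, -1), (1, -1), (2, -1), (3, -1), (3, -2)])
Fold: move[4]->R => DRRRR (positions: [(0, 0), (0, -1), (1, -1), (2, -1), (3, -1), (4, -1)])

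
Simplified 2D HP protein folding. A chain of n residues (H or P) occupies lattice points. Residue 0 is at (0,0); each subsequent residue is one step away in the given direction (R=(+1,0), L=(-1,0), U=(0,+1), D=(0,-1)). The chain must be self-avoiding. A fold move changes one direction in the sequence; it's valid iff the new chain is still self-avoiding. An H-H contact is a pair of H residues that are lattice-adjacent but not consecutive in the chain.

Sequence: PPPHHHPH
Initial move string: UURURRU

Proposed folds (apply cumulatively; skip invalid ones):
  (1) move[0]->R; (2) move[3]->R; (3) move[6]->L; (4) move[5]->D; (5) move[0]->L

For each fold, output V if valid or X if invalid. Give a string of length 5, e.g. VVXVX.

Answer: VVXXV

Derivation:
Initial: UURURRU -> [(0, 0), (0, 1), (0, 2), (1, 2), (1, 3), (2, 3), (3, 3), (3, 4)]
Fold 1: move[0]->R => RURURRU VALID
Fold 2: move[3]->R => RURRRRU VALID
Fold 3: move[6]->L => RURRRRL INVALID (collision), skipped
Fold 4: move[5]->D => RURRRDU INVALID (collision), skipped
Fold 5: move[0]->L => LURRRRU VALID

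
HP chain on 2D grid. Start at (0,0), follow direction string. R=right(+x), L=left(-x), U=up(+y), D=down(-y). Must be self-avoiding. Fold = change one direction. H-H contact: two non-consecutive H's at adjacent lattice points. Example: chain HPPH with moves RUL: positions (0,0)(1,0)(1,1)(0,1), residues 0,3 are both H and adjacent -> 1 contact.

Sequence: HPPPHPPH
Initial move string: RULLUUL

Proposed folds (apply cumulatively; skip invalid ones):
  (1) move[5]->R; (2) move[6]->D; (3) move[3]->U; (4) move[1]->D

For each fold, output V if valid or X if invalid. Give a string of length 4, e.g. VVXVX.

Answer: XXVX

Derivation:
Initial: RULLUUL -> [(0, 0), (1, 0), (1, 1), (0, 1), (-1, 1), (-1, 2), (-1, 3), (-2, 3)]
Fold 1: move[5]->R => RULLURL INVALID (collision), skipped
Fold 2: move[6]->D => RULLUUD INVALID (collision), skipped
Fold 3: move[3]->U => RULUUUL VALID
Fold 4: move[1]->D => RDLUUUL INVALID (collision), skipped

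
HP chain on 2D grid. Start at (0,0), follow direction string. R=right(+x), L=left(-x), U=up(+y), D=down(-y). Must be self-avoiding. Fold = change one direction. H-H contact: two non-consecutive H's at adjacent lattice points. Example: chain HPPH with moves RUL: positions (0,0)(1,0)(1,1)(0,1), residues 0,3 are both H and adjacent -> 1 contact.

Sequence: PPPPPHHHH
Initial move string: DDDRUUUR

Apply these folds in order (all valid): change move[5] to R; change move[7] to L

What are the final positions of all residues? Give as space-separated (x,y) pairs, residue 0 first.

Initial moves: DDDRUUUR
Fold: move[5]->R => DDDRURUR (positions: [(0, 0), (0, -1), (0, -2), (0, -3), (1, -3), (1, -2), (2, -2), (2, -1), (3, -1)])
Fold: move[7]->L => DDDRURUL (positions: [(0, 0), (0, -1), (0, -2), (0, -3), (1, -3), (1, -2), (2, -2), (2, -1), (1, -1)])

Answer: (0,0) (0,-1) (0,-2) (0,-3) (1,-3) (1,-2) (2,-2) (2,-1) (1,-1)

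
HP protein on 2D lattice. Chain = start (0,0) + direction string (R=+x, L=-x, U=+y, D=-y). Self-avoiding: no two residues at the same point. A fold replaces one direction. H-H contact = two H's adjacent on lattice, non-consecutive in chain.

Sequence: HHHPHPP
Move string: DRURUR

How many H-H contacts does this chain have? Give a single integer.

Answer: 0

Derivation:
Positions: [(0, 0), (0, -1), (1, -1), (1, 0), (2, 0), (2, 1), (3, 1)]
No H-H contacts found.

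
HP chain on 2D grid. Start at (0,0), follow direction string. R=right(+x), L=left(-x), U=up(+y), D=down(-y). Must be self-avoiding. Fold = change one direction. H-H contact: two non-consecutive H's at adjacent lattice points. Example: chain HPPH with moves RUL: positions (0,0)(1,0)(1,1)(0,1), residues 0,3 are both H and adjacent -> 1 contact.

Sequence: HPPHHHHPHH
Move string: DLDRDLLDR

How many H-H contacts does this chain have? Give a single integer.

Answer: 2

Derivation:
Positions: [(0, 0), (0, -1), (-1, -1), (-1, -2), (0, -2), (0, -3), (-1, -3), (-2, -3), (-2, -4), (-1, -4)]
H-H contact: residue 3 @(-1,-2) - residue 6 @(-1, -3)
H-H contact: residue 6 @(-1,-3) - residue 9 @(-1, -4)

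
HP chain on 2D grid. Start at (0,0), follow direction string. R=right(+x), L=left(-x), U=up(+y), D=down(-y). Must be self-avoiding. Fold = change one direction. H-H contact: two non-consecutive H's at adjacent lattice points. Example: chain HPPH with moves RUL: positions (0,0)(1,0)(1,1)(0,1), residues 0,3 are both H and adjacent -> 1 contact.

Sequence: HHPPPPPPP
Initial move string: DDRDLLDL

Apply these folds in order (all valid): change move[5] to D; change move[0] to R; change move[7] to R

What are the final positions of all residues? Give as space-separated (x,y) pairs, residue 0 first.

Initial moves: DDRDLLDL
Fold: move[5]->D => DDRDLDDL (positions: [(0, 0), (0, -1), (0, -2), (1, -2), (1, -3), (0, -3), (0, -4), (0, -5), (-1, -5)])
Fold: move[0]->R => RDRDLDDL (positions: [(0, 0), (1, 0), (1, -1), (2, -1), (2, -2), (1, -2), (1, -3), (1, -4), (0, -4)])
Fold: move[7]->R => RDRDLDDR (positions: [(0, 0), (1, 0), (1, -1), (2, -1), (2, -2), (1, -2), (1, -3), (1, -4), (2, -4)])

Answer: (0,0) (1,0) (1,-1) (2,-1) (2,-2) (1,-2) (1,-3) (1,-4) (2,-4)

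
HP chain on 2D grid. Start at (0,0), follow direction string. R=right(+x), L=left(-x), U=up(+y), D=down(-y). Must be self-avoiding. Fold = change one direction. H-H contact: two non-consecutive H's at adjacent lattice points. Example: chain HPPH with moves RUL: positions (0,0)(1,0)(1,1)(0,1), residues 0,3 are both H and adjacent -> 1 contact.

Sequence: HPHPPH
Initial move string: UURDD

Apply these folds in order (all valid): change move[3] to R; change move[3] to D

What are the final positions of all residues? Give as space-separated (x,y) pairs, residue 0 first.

Answer: (0,0) (0,1) (0,2) (1,2) (1,1) (1,0)

Derivation:
Initial moves: UURDD
Fold: move[3]->R => UURRD (positions: [(0, 0), (0, 1), (0, 2), (1, 2), (2, 2), (2, 1)])
Fold: move[3]->D => UURDD (positions: [(0, 0), (0, 1), (0, 2), (1, 2), (1, 1), (1, 0)])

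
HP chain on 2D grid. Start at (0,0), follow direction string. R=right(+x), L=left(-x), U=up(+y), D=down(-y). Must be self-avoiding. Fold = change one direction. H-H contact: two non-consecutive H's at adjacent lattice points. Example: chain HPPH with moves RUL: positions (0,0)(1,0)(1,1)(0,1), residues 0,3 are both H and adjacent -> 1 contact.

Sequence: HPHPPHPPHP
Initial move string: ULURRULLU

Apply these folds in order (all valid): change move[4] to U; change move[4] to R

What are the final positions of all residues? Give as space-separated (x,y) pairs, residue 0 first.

Initial moves: ULURRULLU
Fold: move[4]->U => ULURUULLU (positions: [(0, 0), (0, 1), (-1, 1), (-1, 2), (0, 2), (0, 3), (0, 4), (-1, 4), (-2, 4), (-2, 5)])
Fold: move[4]->R => ULURRULLU (positions: [(0, 0), (0, 1), (-1, 1), (-1, 2), (0, 2), (1, 2), (1, 3), (0, 3), (-1, 3), (-1, 4)])

Answer: (0,0) (0,1) (-1,1) (-1,2) (0,2) (1,2) (1,3) (0,3) (-1,3) (-1,4)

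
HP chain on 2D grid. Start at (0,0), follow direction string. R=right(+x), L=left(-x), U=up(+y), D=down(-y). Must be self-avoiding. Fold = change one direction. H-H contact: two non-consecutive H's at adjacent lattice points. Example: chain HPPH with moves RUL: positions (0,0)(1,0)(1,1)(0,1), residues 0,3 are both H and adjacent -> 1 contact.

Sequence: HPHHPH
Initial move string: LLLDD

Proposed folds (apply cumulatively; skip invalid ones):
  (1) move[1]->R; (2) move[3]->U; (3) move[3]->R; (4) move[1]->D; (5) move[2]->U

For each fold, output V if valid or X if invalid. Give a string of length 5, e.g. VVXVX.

Answer: XXXVX

Derivation:
Initial: LLLDD -> [(0, 0), (-1, 0), (-2, 0), (-3, 0), (-3, -1), (-3, -2)]
Fold 1: move[1]->R => LRLDD INVALID (collision), skipped
Fold 2: move[3]->U => LLLUD INVALID (collision), skipped
Fold 3: move[3]->R => LLLRD INVALID (collision), skipped
Fold 4: move[1]->D => LDLDD VALID
Fold 5: move[2]->U => LDUDD INVALID (collision), skipped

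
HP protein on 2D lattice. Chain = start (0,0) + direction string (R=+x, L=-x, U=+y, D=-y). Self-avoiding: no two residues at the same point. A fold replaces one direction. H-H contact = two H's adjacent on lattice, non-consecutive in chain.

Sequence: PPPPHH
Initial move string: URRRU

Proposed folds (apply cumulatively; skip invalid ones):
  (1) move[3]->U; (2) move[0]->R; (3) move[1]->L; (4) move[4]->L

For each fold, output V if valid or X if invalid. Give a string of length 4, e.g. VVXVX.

Answer: VVXV

Derivation:
Initial: URRRU -> [(0, 0), (0, 1), (1, 1), (2, 1), (3, 1), (3, 2)]
Fold 1: move[3]->U => URRUU VALID
Fold 2: move[0]->R => RRRUU VALID
Fold 3: move[1]->L => RLRUU INVALID (collision), skipped
Fold 4: move[4]->L => RRRUL VALID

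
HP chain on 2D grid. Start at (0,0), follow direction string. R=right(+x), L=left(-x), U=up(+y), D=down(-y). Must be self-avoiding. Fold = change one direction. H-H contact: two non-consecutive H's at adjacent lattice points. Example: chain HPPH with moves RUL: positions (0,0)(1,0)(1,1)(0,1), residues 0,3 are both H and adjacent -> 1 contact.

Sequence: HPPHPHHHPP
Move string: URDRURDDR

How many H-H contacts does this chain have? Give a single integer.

Positions: [(0, 0), (0, 1), (1, 1), (1, 0), (2, 0), (2, 1), (3, 1), (3, 0), (3, -1), (4, -1)]
H-H contact: residue 0 @(0,0) - residue 3 @(1, 0)

Answer: 1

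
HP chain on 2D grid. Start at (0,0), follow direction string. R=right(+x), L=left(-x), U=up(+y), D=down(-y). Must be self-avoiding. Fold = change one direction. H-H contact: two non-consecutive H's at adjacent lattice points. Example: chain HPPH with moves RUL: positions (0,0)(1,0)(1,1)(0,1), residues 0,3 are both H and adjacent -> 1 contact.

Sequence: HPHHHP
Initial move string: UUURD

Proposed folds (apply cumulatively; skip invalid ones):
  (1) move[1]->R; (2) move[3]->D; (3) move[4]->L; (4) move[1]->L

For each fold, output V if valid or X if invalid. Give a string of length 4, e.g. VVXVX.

Initial: UUURD -> [(0, 0), (0, 1), (0, 2), (0, 3), (1, 3), (1, 2)]
Fold 1: move[1]->R => URURD VALID
Fold 2: move[3]->D => URUDD INVALID (collision), skipped
Fold 3: move[4]->L => URURL INVALID (collision), skipped
Fold 4: move[1]->L => ULURD INVALID (collision), skipped

Answer: VXXX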